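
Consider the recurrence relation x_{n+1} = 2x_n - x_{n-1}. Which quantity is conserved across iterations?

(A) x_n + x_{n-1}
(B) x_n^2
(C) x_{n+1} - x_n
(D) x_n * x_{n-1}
C

For the recurrence x_{n+1} = 2x_n - x_{n-1}:

If x_{n+1} = 2x_n - x_{n-1}, then:
x_{n+1} - x_n = x_n - x_{n-1}
The first difference is constant throughout the sequence.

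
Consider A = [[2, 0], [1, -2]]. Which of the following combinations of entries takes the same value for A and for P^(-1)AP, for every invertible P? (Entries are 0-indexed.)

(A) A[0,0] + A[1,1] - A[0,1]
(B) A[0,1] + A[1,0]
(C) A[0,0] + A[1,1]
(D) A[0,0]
C

A[0,0] + A[1,1] is the trace of A. By the cyclic property of the trace, tr(P^(-1)AP) = tr(APP^(-1)) = tr(A), so it is the same for every matrix similar to A.

The other combinations are not similarity invariants. For example, take P = [[1, 1], [1, 2]] (det P = 1), so P^(-1) = [[2, -1], [-1, 1]] and
B = P^(-1)AP = [[5, 7], [-3, -5]].
Evaluating each option on A and on B:
(A) A[0,0] + A[1,1] - A[0,1]: 0 for A, -7 for B -> changes
(B) A[0,1] + A[1,0]: 1 for A, 4 for B -> changes
(C) A[0,0] + A[1,1]: 0 for A, 0 for B -> unchanged
(D) A[0,0]: 2 for A, 5 for B -> changes

Only (C) A[0,0] + A[1,1] = 0 survives (and it does so for every P, not just this one), so it is the invariant.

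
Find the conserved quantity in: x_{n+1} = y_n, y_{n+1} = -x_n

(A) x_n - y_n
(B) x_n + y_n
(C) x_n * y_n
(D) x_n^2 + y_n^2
D

For the recurrence x_{n+1} = y_n, y_{n+1} = -x_n:

x_{n+1}^2 + y_{n+1}^2 = y_n^2 + (-x_n)^2 = x_n^2 + y_n^2
The sum of squares is conserved (like energy in a harmonic oscillator).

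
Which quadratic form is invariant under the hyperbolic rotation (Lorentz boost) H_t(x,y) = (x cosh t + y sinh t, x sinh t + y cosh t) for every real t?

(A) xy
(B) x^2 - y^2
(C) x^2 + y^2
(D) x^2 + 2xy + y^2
B

Write x' = x cosh t + y sinh t, y' = x sinh t + y cosh t and substitute into each option:
(A) xy: (x cosh t + y sinh t)(x sinh t + y cosh t) = xy(cosh^2 t + sinh^2 t) + (x^2 + y^2) sinh t cosh t = xy cosh 2t + (x^2 + y^2)(sinh 2t)/2   [not invariant for t != 0]
(B) x^2 - y^2: (x cosh t + y sinh t)^2 - (x sinh t + y cosh t)^2 = x^2(cosh^2 t - sinh^2 t) + 2xy(cosh t sinh t - sinh t cosh t) + y^2(sinh^2 t - cosh^2 t) = x^2 - y^2   [invariant, using cosh^2 t - sinh^2 t = 1]
(C) x^2 + y^2: (x cosh t + y sinh t)^2 + (x sinh t + y cosh t)^2 = (x^2 + y^2)(cosh^2 t + sinh^2 t) + 4xy sinh t cosh t = (x^2 + y^2) cosh 2t + 2xy sinh 2t   [not invariant for t != 0]
(D) x^2 + 2xy + y^2: (x' + y')^2 with x' + y' = (x + y)(cosh t + sinh t) = (x + y)e^t, so it becomes (x + y)^2 e^(2t)   [not invariant for t != 0]

Only (B) x^2 - y^2 is unchanged; it is the Minkowski form preserved by Lorentz boosts, just as x^2 + y^2 is preserved by ordinary rotations.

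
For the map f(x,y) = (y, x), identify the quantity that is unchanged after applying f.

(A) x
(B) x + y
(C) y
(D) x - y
B

For f(x,y) = (y, x):
After applying f: x' = y, y' = x. So x' + y' = y + x = x + y.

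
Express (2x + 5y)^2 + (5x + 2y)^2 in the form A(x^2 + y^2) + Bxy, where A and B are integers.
29(x^2 + y^2) + 40xy

Expanding: (2x + 5y)^2 = 4x^2 + 20xy + 25y^2
(5x + 2y)^2 = 25x^2 + 20xy + 4y^2
Sum = (4+25)(x^2+y^2) + 40xy = 29(x^2 + y^2) + 40xy
This is symmetric in x and y.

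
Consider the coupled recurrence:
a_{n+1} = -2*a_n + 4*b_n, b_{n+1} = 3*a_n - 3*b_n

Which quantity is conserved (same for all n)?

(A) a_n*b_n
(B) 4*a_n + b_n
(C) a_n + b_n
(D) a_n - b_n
C

Replace a_n by a_{n+1} = -2*a_n + 4*b_n and b_n by b_{n+1} = 3*a_n - 3*b_n in each option and simplify:
(A) a_n*b_n  ->  (-2*a_n + 4*b_n)*(3*a_n - 3*b_n) = -6*a_n^2 + 18*a_n*b_n - 12*b_n^2   [not conserved]
(B) 4*a_n + b_n  ->  4*(-2*a_n + 4*b_n) + (3*a_n - 3*b_n) = -5*a_n + 13*b_n   [not conserved]
(C) a_n + b_n  ->  (-2*a_n + 4*b_n) + (3*a_n - 3*b_n) = a_n + b_n   [conserved]
(D) a_n - b_n  ->  (-2*a_n + 4*b_n) - (3*a_n - 3*b_n) = -5*a_n + 7*b_n   [not conserved]

Only (C) a_n + b_n returns to itself after one step, so it is the conserved quantity.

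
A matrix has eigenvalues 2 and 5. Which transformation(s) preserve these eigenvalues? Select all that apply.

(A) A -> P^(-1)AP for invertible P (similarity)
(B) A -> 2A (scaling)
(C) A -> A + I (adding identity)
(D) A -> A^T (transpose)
A and D

Eigenvalues are preserved by:
1. Similarity transformations: A -> P^(-1)AP (same characteristic polynomial)
2. Transpose: A^T has the same eigenvalues as A

Eigenvalues are NOT preserved by:
- Adding identity: eigenvalues become 2+1, 5+1
- Scaling: eigenvalues become 4, 10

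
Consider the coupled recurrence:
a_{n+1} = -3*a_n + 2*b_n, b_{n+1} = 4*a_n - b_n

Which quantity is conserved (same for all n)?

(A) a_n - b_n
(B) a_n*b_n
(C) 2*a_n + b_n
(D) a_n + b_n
D

Replace a_n by a_{n+1} = -3*a_n + 2*b_n and b_n by b_{n+1} = 4*a_n - b_n in each option and simplify:
(A) a_n - b_n  ->  (-3*a_n + 2*b_n) - (4*a_n - b_n) = -7*a_n + 3*b_n   [not conserved]
(B) a_n*b_n  ->  (-3*a_n + 2*b_n)*(4*a_n - b_n) = -12*a_n^2 + 11*a_n*b_n - 2*b_n^2   [not conserved]
(C) 2*a_n + b_n  ->  2*(-3*a_n + 2*b_n) + (4*a_n - b_n) = -2*a_n + 3*b_n   [not conserved]
(D) a_n + b_n  ->  (-3*a_n + 2*b_n) + (4*a_n - b_n) = a_n + b_n   [conserved]

Only (D) a_n + b_n returns to itself after one step, so it is the conserved quantity.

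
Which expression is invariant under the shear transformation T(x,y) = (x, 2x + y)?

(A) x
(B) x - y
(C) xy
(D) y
A

Under the shear T(x,y) = (x, 2x + y):
Substitute the transformed coordinates into each option and compare with the original:
(A) x  ->  (x) = x   [equals x: invariant]
(B) x - y  ->  (x) - (2x + y) = -x - y   [differs from x - y: not invariant]
(C) xy  ->  (x)(2x + y) = 2x^2 + xy   [differs from xy: not invariant]
(D) y  ->  (2x + y) = 2x + y   [differs from y: not invariant]

Only option (A), x, is unchanged by the transformation.
A vertical shear moves points parallel to the y-axis, so the x-coordinate (and any function of x alone) is unchanged.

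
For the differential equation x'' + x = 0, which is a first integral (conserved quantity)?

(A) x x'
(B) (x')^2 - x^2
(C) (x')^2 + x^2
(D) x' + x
C

A first integral I satisfies dI/dt = 0 along every solution. Differentiate each option and use the equation of motion:
(A) d/dt[x x'] = (x')^2 + x x'' = (x')^2 - x^2, not identically 0
(B) d/dt[(x')^2 - x^2] = 2x'x'' - 2x x' = -4x x', not identically 0
(C) d/dt[(x')^2 + x^2] = 2x'x'' + 2x x' = 2x'(-x) + 2x x' = 0
(D) d/dt[x' + x] = x'' + x' = -x + x', not identically 0

Only (C) has zero time-derivative. So the energy-like quantity (x')^2 + x^2 is the first integral.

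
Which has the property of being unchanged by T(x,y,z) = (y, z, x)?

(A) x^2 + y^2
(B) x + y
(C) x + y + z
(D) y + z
C

Apply T(x,y,z) = (y, z, x) to each option, i.e. replace (x, y, z) by the transformed coordinates.
Substitute the transformed coordinates into each option and compare with the original:
(A) x^2 + y^2  ->  (y)^2 + (z)^2 = y^2 + z^2   [differs from x^2 + y^2: not invariant]
(B) x + y  ->  (y) + (z) = y + z   [differs from x + y: not invariant]
(C) x + y + z  ->  (y) + (z) + (x) = x + y + z   [equals x + y + z: invariant]
(D) y + z  ->  (z) + (x) = x + z   [differs from y + z: not invariant]

Only option (C), x + y + z, is unchanged by the transformation.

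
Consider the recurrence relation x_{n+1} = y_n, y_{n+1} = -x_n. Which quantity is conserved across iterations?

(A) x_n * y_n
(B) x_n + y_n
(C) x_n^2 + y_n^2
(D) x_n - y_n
C

For the recurrence x_{n+1} = y_n, y_{n+1} = -x_n:

x_{n+1}^2 + y_{n+1}^2 = y_n^2 + (-x_n)^2 = x_n^2 + y_n^2
The sum of squares is conserved (like energy in a harmonic oscillator).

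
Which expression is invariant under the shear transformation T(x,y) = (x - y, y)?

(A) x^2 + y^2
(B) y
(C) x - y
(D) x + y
B

Under the shear T(x,y) = (x - y, y):
Substitute the transformed coordinates into each option and compare with the original:
(A) x^2 + y^2  ->  (x - y)^2 + (y)^2 = x^2 - 2xy + 2y^2   [differs from x^2 + y^2: not invariant]
(B) y  ->  (y) = y   [equals y: invariant]
(C) x - y  ->  (x - y) - (y) = x - 2y   [differs from x - y: not invariant]
(D) x + y  ->  (x - y) + (y) = x   [differs from x + y: not invariant]

Only option (B), y, is unchanged by the transformation.
A horizontal shear moves points parallel to the x-axis, so the y-coordinate (and any function of y alone) is unchanged.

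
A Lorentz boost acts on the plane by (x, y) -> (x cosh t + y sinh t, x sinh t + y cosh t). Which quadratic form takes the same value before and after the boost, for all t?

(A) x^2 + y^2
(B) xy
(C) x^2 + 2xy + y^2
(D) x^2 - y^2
D

Write x' = x cosh t + y sinh t, y' = x sinh t + y cosh t and substitute into each option:
(A) x^2 + y^2: (x cosh t + y sinh t)^2 + (x sinh t + y cosh t)^2 = (x^2 + y^2)(cosh^2 t + sinh^2 t) + 4xy sinh t cosh t = (x^2 + y^2) cosh 2t + 2xy sinh 2t   [not invariant for t != 0]
(B) xy: (x cosh t + y sinh t)(x sinh t + y cosh t) = xy(cosh^2 t + sinh^2 t) + (x^2 + y^2) sinh t cosh t = xy cosh 2t + (x^2 + y^2)(sinh 2t)/2   [not invariant for t != 0]
(C) x^2 + 2xy + y^2: (x' + y')^2 with x' + y' = (x + y)(cosh t + sinh t) = (x + y)e^t, so it becomes (x + y)^2 e^(2t)   [not invariant for t != 0]
(D) x^2 - y^2: (x cosh t + y sinh t)^2 - (x sinh t + y cosh t)^2 = x^2(cosh^2 t - sinh^2 t) + 2xy(cosh t sinh t - sinh t cosh t) + y^2(sinh^2 t - cosh^2 t) = x^2 - y^2   [invariant, using cosh^2 t - sinh^2 t = 1]

Only (D) x^2 - y^2 is unchanged; it is the Minkowski form preserved by Lorentz boosts, just as x^2 + y^2 is preserved by ordinary rotations.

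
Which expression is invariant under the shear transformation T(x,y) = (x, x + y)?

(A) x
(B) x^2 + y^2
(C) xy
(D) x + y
A

Under the shear T(x,y) = (x, x + y):
Substitute the transformed coordinates into each option and compare with the original:
(A) x  ->  (x) = x   [equals x: invariant]
(B) x^2 + y^2  ->  (x)^2 + (x + y)^2 = 2x^2 + 2xy + y^2   [differs from x^2 + y^2: not invariant]
(C) xy  ->  (x)(x + y) = x^2 + xy   [differs from xy: not invariant]
(D) x + y  ->  (x) + (x + y) = 2x + y   [differs from x + y: not invariant]

Only option (A), x, is unchanged by the transformation.
A vertical shear moves points parallel to the y-axis, so the x-coordinate (and any function of x alone) is unchanged.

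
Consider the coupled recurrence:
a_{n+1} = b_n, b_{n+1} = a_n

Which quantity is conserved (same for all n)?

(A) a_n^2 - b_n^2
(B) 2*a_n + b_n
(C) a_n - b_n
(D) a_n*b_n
D

Replace a_n by a_{n+1} = b_n and b_n by b_{n+1} = a_n in each option and simplify:
(A) a_n^2 - b_n^2  ->  (b_n)^2 - (a_n)^2 = -a_n^2 + b_n^2   [not conserved]
(B) 2*a_n + b_n  ->  2*(b_n) + (a_n) = a_n + 2*b_n   [not conserved]
(C) a_n - b_n  ->  (b_n) - (a_n) = -a_n + b_n   [not conserved]
(D) a_n*b_n  ->  (b_n)*(a_n) = a_n*b_n   [conserved]

Only (D) a_n*b_n returns to itself after one step, so it is the conserved quantity.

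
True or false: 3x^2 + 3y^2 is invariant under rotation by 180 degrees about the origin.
True

Applying rotation by 180 degrees: x' = x*cos(180 degrees) - y*sin(180 degrees) = -x, y' = x*sin(180 degrees) + y*cos(180 degrees) = -y

Substituting into 3x^2 + 3y^2:
3(-x)^2 + 3(-y)^2
= 3x^2 + 3y^2

This equals the original expression 3x^2 + 3y^2, so it IS invariant.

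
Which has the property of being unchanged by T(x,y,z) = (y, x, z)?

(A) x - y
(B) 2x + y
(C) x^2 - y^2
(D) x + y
D

Apply T(x,y,z) = (y, x, z) to each option, i.e. replace (x, y, z) by the transformed coordinates.
Substitute the transformed coordinates into each option and compare with the original:
(A) x - y  ->  (y) - (x) = -x + y   [differs from x - y: not invariant]
(B) 2x + y  ->  2(y) + (x) = x + 2y   [differs from 2x + y: not invariant]
(C) x^2 - y^2  ->  (y)^2 - (x)^2 = -x^2 + y^2   [differs from x^2 - y^2: not invariant]
(D) x + y  ->  (y) + (x) = x + y   [equals x + y: invariant]

Only option (D), x + y, is unchanged by the transformation.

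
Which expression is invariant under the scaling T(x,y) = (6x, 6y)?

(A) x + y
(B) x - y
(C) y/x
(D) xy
C

Under the uniform scaling T(x,y) = (6x, 6y):
Substitute the transformed coordinates into each option and compare with the original:
(A) x + y  ->  (6x) + (6y) = 6x + 6y   [differs from x + y: not invariant]
(B) x - y  ->  (6x) - (6y) = 6x - 6y   [differs from x - y: not invariant]
(C) y/x  ->  (6y)/(6x) = y/x   [equals y/x: invariant]
(D) xy  ->  (6x)(6y) = 36xy   [differs from xy: not invariant]

Only option (C), y/x, is unchanged by the transformation.
The common factor 6 cancels in a ratio of coordinates, while sums, products and sums of squares pick up factors of 6 or 36.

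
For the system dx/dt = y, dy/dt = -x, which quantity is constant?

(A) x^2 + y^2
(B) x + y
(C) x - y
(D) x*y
A

A first integral I satisfies dI/dt = 0 along every solution. Differentiate each option and use the equation of motion:
(A) d/dt[x^2 + y^2] = 2x*dx/dt + 2y*dy/dt = 2x*y + 2y*(-x) = 0
(B) d/dt[x + y] = y + (-x) = y - x, not identically 0
(C) d/dt[x - y] = y - (-x) = x + y, not identically 0
(D) d/dt[x*y] = (dx/dt)y + x(dy/dt) = y^2 - x^2, not identically 0

Only (A) has zero time-derivative. So x^2 + y^2 (the squared radius; trajectories are circles) is the conserved quantity.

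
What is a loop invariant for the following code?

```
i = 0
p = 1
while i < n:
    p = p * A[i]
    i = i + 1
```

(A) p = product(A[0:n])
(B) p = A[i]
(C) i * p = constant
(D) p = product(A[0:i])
D

A loop invariant must hold before the first iteration and be re-established by every execution of the body.

(D) p = product(A[0:i]): Initially i = 0 and p = 1 = product of the empty slice A[0:0]. If p = product(A[0:i]) holds at the top of an iteration, the body sets p to product(A[0:i]) * A[i] = product(A[0:i+1]) and then i to i+1, so the property is restored. At exit i = n, giving p = product(A[0:n]).

The other options fail:
(A) p = product(A[0:n]): false before the loop (p = 1, not the full product) -- it only becomes true at exit.
(B) p = A[i]: after the first iteration p = A[0] but i = 1; in general p is a product of several elements, not a single one.
(C) i * p = constant: initially i * p = 0, but after one iteration it is 1 * A[0], which is nonzero in general.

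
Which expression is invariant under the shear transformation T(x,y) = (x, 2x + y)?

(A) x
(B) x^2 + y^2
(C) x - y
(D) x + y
A

Under the shear T(x,y) = (x, 2x + y):
Substitute the transformed coordinates into each option and compare with the original:
(A) x  ->  (x) = x   [equals x: invariant]
(B) x^2 + y^2  ->  (x)^2 + (2x + y)^2 = 5x^2 + 4xy + y^2   [differs from x^2 + y^2: not invariant]
(C) x - y  ->  (x) - (2x + y) = -x - y   [differs from x - y: not invariant]
(D) x + y  ->  (x) + (2x + y) = 3x + y   [differs from x + y: not invariant]

Only option (A), x, is unchanged by the transformation.
A vertical shear moves points parallel to the y-axis, so the x-coordinate (and any function of x alone) is unchanged.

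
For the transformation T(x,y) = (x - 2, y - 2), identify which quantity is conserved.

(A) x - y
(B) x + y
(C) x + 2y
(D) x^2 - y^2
A

An expression E(x,y) is invariant under T if E(T(x,y)) = E(x,y). Here T(x,y) = (x - 2, y - 2).
Substitute the transformed coordinates into each option and compare with the original:
(A) x - y  ->  (x - 2) - (y - 2) = x - y   [equals x - y: invariant]
(B) x + y  ->  (x - 2) + (y - 2) = x + y - 4   [differs from x + y: not invariant]
(C) x + 2y  ->  (x - 2) + 2(y - 2) = x + 2y - 6   [differs from x + 2y: not invariant]
(D) x^2 - y^2  ->  (x - 2)^2 - (y - 2)^2 = x^2 - 4x - y^2 + 4y   [differs from x^2 - y^2: not invariant]

Only option (A), x - y, is unchanged by the transformation.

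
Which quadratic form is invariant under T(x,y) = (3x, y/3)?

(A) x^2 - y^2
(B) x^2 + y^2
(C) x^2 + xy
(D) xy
D

T multiplies x by 3 and divides y by 3.
Substitute the transformed coordinates into each option and compare with the original:
(A) x^2 - y^2  ->  (3x)^2 - (y/3)^2 = 9x^2 - y^2/9   [differs from x^2 - y^2: not invariant]
(B) x^2 + y^2  ->  (3x)^2 + (y/3)^2 = 9x^2 + y^2/9   [differs from x^2 + y^2: not invariant]
(C) x^2 + xy  ->  (3x)^2 + (3x)(y/3) = 9x^2 + xy   [differs from x^2 + xy: not invariant]
(D) xy  ->  (3x)(y/3) = xy   [equals xy: invariant]

Only option (D), xy, is unchanged by the transformation.
The factors 3 and 1/3 cancel only in the pure product xy.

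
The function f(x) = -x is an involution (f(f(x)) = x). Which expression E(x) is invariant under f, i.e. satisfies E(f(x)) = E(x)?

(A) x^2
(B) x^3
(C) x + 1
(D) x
A

Replace x by f(x) = -x in each option and simplify. As a quick numerical cross-check, also compare E(3) with E(f(3)) = E(-3).

(A) x^2  ->  (-x)^2, which simplifies back to x^2; check: E(3) = 9, E(-3) = 9.   [invariant]
(B) x^3  ->  (-x)^3 = -x^3; check: E(3) = 27 but E(-3) = -27.   [not invariant]
(C) x + 1  ->  (-x) + 1 = 1 - x; check: E(3) = 4 but E(-3) = -2.   [not invariant]
(D) x  ->  (-x) = -x; check: E(3) = 3 but E(-3) = -3.   [not invariant]

Only (A) is unchanged. E is symmetric under swapping x with f(x) = -x, which is exactly what an involution does.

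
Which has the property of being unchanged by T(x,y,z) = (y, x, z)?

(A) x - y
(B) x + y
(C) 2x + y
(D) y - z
B

Apply T(x,y,z) = (y, x, z) to each option, i.e. replace (x, y, z) by the transformed coordinates.
Substitute the transformed coordinates into each option and compare with the original:
(A) x - y  ->  (y) - (x) = -x + y   [differs from x - y: not invariant]
(B) x + y  ->  (y) + (x) = x + y   [equals x + y: invariant]
(C) 2x + y  ->  2(y) + (x) = x + 2y   [differs from 2x + y: not invariant]
(D) y - z  ->  (x) - (z) = x - z   [differs from y - z: not invariant]

Only option (B), x + y, is unchanged by the transformation.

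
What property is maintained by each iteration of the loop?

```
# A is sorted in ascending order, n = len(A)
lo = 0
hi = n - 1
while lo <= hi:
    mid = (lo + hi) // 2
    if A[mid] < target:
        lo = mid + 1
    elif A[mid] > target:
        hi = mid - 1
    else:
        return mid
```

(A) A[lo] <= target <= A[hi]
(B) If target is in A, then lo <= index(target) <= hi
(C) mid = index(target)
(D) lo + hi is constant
B

A loop invariant must hold before the first iteration and be re-established by every execution of the body.

(B) If target is in A, then lo <= index(target) <= hi: Before the loop [lo, hi] = [0, n-1] covers every index. When A[mid] < target, sortedness puts target strictly to the right of mid, so setting lo = mid + 1 keeps index(target) in [lo, hi]; symmetrically for hi = mid - 1. Hence 'if target is in A then lo <= index(target) <= hi' holds after every iteration, and when lo > hi it proves target is absent.

The other options fail:
(A) A[lo] <= target <= A[hi]: fails when target is not in A (e.g. target < A[0] already violates it before the loop), so it is not maintained in general.
(C) mid = index(target): mid is just the current probe; it equals index(target) only on the iteration that returns.
(D) lo + hi is constant: each iteration moves exactly one of lo, hi, so lo + hi changes (e.g. 0 + (n-1) becomes (mid+1) + (n-1)).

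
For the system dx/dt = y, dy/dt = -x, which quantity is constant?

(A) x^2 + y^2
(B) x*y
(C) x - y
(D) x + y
A

A first integral I satisfies dI/dt = 0 along every solution. Differentiate each option and use the equation of motion:
(A) d/dt[x^2 + y^2] = 2x*dx/dt + 2y*dy/dt = 2x*y + 2y*(-x) = 0
(B) d/dt[x*y] = (dx/dt)y + x(dy/dt) = y^2 - x^2, not identically 0
(C) d/dt[x - y] = y - (-x) = x + y, not identically 0
(D) d/dt[x + y] = y + (-x) = y - x, not identically 0

Only (A) has zero time-derivative. So x^2 + y^2 (the squared radius; trajectories are circles) is the conserved quantity.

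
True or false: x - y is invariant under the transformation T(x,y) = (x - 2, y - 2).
True

Substitute T(x,y) = (x - 2, y - 2) into the expression and compare with the original.

Original: x - y
After applying T: (x - 2) - (y - 2) = x - y

This is identical to the original x - y, so the expression is invariant.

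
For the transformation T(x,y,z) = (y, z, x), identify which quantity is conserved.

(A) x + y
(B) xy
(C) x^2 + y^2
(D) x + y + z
D

Apply T(x,y,z) = (y, z, x) to each option, i.e. replace (x, y, z) by the transformed coordinates.
Substitute the transformed coordinates into each option and compare with the original:
(A) x + y  ->  (y) + (z) = y + z   [differs from x + y: not invariant]
(B) xy  ->  (y)(z) = yz   [differs from xy: not invariant]
(C) x^2 + y^2  ->  (y)^2 + (z)^2 = y^2 + z^2   [differs from x^2 + y^2: not invariant]
(D) x + y + z  ->  (y) + (z) + (x) = x + y + z   [equals x + y + z: invariant]

Only option (D), x + y + z, is unchanged by the transformation.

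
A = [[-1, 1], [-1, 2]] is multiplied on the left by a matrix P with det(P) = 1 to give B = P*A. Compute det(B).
-1

By the multiplicative property of determinants, det(B) = det(P*A) = det(P) * det(A) = det(A),
so the determinant is invariant under multiplication by any determinant-1 matrix; we just need det(A).

det(A) = (-1)(2) - (1)(-1) = -2 - (-1) = -1

Therefore det(B) = 1 * (-1) = -1.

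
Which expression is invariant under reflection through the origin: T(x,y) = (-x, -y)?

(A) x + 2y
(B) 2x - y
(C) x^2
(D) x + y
C

The map is reflection through the origin: T(x,y) = (-x, -y).
Substitute the transformed coordinates into each option and compare with the original:
(A) x + 2y  ->  (-x) + 2(-y) = -x - 2y   [differs from x + 2y: not invariant]
(B) 2x - y  ->  2(-x) - (-y) = -2x + y   [differs from 2x - y: not invariant]
(C) x^2  ->  (-x)^2 = x^2   [equals x^2: invariant]
(D) x + y  ->  (-x) + (-y) = -x - y   [differs from x + y: not invariant]

Only option (C), x^2, is unchanged by the transformation.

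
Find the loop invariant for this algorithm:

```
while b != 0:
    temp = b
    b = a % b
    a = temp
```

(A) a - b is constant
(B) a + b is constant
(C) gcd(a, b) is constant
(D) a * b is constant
C

A loop invariant must hold before the first iteration and be re-established by every execution of the body.

(C) gcd(a, b) is constant: One iteration replaces (a, b) by (b, a mod b). Since a mod b = a - q*b for an integer q, any common divisor of a and b divides b and a mod b, and conversely; hence gcd(b, a mod b) = gcd(a, b). For instance (29, 7) -> (7, 1) keeps gcd = 1. At exit b = 0 and a = gcd of the original inputs.

The other options fail:
(A) a - b is constant: e.g. (a, b) = (29, 7) -> (7, 1): the difference goes from 22 to 6.
(B) a + b is constant: e.g. (a, b) = (29, 7) -> (7, 1): the sum goes from 36 to 8.
(D) a * b is constant: e.g. (a, b) = (29, 7) -> (7, 1): the product goes from 203 to 7.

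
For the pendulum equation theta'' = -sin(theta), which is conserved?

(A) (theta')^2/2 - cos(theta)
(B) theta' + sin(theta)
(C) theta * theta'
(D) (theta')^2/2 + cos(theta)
A

A first integral I satisfies dI/dt = 0 along every solution. Differentiate each option and use the equation of motion:
(A) d/dt[(theta')^2/2 - cos(theta)] = theta' theta'' + sin(theta) theta' = theta'(-sin(theta)) + theta' sin(theta) = 0
(B) d/dt[theta' + sin(theta)] = theta'' + cos(theta) theta' = -sin(theta) + theta' cos(theta), not identically 0
(C) d/dt[theta * theta'] = (theta')^2 + theta theta'' = (theta')^2 - theta sin(theta), not identically 0
(D) d/dt[(theta')^2/2 + cos(theta)] = theta' theta'' - sin(theta) theta' = -2 theta' sin(theta), not identically 0

Only (A) has zero time-derivative. This is the total energy: kinetic (theta')^2/2 plus potential -cos(theta).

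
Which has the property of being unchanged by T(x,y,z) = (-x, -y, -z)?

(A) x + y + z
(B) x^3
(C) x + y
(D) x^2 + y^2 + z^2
D

Apply T(x,y,z) = (-x, -y, -z) to each option, i.e. replace (x, y, z) by the transformed coordinates.
Substitute the transformed coordinates into each option and compare with the original:
(A) x + y + z  ->  (-x) + (-y) + (-z) = -x - y - z   [differs from x + y + z: not invariant]
(B) x^3  ->  (-x)^3 = -x^3   [differs from x^3: not invariant]
(C) x + y  ->  (-x) + (-y) = -x - y   [differs from x + y: not invariant]
(D) x^2 + y^2 + z^2  ->  (-x)^2 + (-y)^2 + (-z)^2 = x^2 + y^2 + z^2   [equals x^2 + y^2 + z^2: invariant]

Only option (D), x^2 + y^2 + z^2, is unchanged by the transformation.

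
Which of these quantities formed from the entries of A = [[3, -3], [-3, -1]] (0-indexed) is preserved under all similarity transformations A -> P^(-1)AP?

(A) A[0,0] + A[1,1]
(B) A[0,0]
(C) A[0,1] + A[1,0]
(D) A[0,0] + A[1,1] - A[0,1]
A

A[0,0] + A[1,1] is the trace of A. By the cyclic property of the trace, tr(P^(-1)AP) = tr(APP^(-1)) = tr(A), so it is the same for every matrix similar to A.

The other combinations are not similarity invariants. For example, take P = [[1, 1], [0, 1]] (det P = 1), so P^(-1) = [[1, -1], [0, 1]] and
B = P^(-1)AP = [[6, 4], [-3, -4]].
Evaluating each option on A and on B:
(A) A[0,0] + A[1,1]: 2 for A, 2 for B -> unchanged
(B) A[0,0]: 3 for A, 6 for B -> changes
(C) A[0,1] + A[1,0]: -6 for A, 1 for B -> changes
(D) A[0,0] + A[1,1] - A[0,1]: 5 for A, -2 for B -> changes

Only (A) A[0,0] + A[1,1] = 2 survives (and it does so for every P, not just this one), so it is the invariant.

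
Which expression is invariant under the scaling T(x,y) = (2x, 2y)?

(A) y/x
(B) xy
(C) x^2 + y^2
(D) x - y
A

Under the uniform scaling T(x,y) = (2x, 2y):
Substitute the transformed coordinates into each option and compare with the original:
(A) y/x  ->  (2y)/(2x) = y/x   [equals y/x: invariant]
(B) xy  ->  (2x)(2y) = 4xy   [differs from xy: not invariant]
(C) x^2 + y^2  ->  (2x)^2 + (2y)^2 = 4x^2 + 4y^2   [differs from x^2 + y^2: not invariant]
(D) x - y  ->  (2x) - (2y) = 2x - 2y   [differs from x - y: not invariant]

Only option (A), y/x, is unchanged by the transformation.
The common factor 2 cancels in a ratio of coordinates, while sums, products and sums of squares pick up factors of 2 or 4.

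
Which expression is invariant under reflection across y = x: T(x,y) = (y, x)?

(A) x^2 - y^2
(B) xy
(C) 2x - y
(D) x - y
B

The map is reflection across y = x: T(x,y) = (y, x).
Substitute the transformed coordinates into each option and compare with the original:
(A) x^2 - y^2  ->  (y)^2 - (x)^2 = -x^2 + y^2   [differs from x^2 - y^2: not invariant]
(B) xy  ->  (y)(x) = xy   [equals xy: invariant]
(C) 2x - y  ->  2(y) - (x) = -x + 2y   [differs from 2x - y: not invariant]
(D) x - y  ->  (y) - (x) = -x + y   [differs from x - y: not invariant]

Only option (B), xy, is unchanged by the transformation.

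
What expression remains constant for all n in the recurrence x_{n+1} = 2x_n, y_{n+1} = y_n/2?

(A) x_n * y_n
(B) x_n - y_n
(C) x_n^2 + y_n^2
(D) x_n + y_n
A

For the recurrence x_{n+1} = 2x_n, y_{n+1} = y_n/2:

x_{n+1} * y_{n+1} = (2x_n) * (y_n/2) = x_n * y_n
The product is conserved.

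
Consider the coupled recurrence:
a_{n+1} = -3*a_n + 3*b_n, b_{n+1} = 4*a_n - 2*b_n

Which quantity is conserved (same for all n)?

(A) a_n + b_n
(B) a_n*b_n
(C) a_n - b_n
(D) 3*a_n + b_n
A

Replace a_n by a_{n+1} = -3*a_n + 3*b_n and b_n by b_{n+1} = 4*a_n - 2*b_n in each option and simplify:
(A) a_n + b_n  ->  (-3*a_n + 3*b_n) + (4*a_n - 2*b_n) = a_n + b_n   [conserved]
(B) a_n*b_n  ->  (-3*a_n + 3*b_n)*(4*a_n - 2*b_n) = -12*a_n^2 + 18*a_n*b_n - 6*b_n^2   [not conserved]
(C) a_n - b_n  ->  (-3*a_n + 3*b_n) - (4*a_n - 2*b_n) = -7*a_n + 5*b_n   [not conserved]
(D) 3*a_n + b_n  ->  3*(-3*a_n + 3*b_n) + (4*a_n - 2*b_n) = -5*a_n + 7*b_n   [not conserved]

Only (A) a_n + b_n returns to itself after one step, so it is the conserved quantity.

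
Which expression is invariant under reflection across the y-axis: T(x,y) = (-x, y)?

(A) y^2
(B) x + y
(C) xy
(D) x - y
A

The map is reflection across the y-axis: T(x,y) = (-x, y).
Substitute the transformed coordinates into each option and compare with the original:
(A) y^2  ->  (y)^2 = y^2   [equals y^2: invariant]
(B) x + y  ->  (-x) + (y) = -x + y   [differs from x + y: not invariant]
(C) xy  ->  (-x)(y) = -xy   [differs from xy: not invariant]
(D) x - y  ->  (-x) - (y) = -x - y   [differs from x - y: not invariant]

Only option (A), y^2, is unchanged by the transformation.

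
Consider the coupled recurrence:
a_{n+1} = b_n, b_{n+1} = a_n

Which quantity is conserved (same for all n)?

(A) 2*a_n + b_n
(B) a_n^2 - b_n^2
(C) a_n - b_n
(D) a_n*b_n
D

Replace a_n by a_{n+1} = b_n and b_n by b_{n+1} = a_n in each option and simplify:
(A) 2*a_n + b_n  ->  2*(b_n) + (a_n) = a_n + 2*b_n   [not conserved]
(B) a_n^2 - b_n^2  ->  (b_n)^2 - (a_n)^2 = -a_n^2 + b_n^2   [not conserved]
(C) a_n - b_n  ->  (b_n) - (a_n) = -a_n + b_n   [not conserved]
(D) a_n*b_n  ->  (b_n)*(a_n) = a_n*b_n   [conserved]

Only (D) a_n*b_n returns to itself after one step, so it is the conserved quantity.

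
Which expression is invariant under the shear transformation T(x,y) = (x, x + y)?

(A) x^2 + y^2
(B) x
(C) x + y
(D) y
B

Under the shear T(x,y) = (x, x + y):
Substitute the transformed coordinates into each option and compare with the original:
(A) x^2 + y^2  ->  (x)^2 + (x + y)^2 = 2x^2 + 2xy + y^2   [differs from x^2 + y^2: not invariant]
(B) x  ->  (x) = x   [equals x: invariant]
(C) x + y  ->  (x) + (x + y) = 2x + y   [differs from x + y: not invariant]
(D) y  ->  (x + y) = x + y   [differs from y: not invariant]

Only option (B), x, is unchanged by the transformation.
A vertical shear moves points parallel to the y-axis, so the x-coordinate (and any function of x alone) is unchanged.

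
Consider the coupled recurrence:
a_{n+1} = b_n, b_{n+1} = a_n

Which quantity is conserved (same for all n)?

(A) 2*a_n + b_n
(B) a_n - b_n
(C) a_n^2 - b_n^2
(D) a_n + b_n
D

Replace a_n by a_{n+1} = b_n and b_n by b_{n+1} = a_n in each option and simplify:
(A) 2*a_n + b_n  ->  2*(b_n) + (a_n) = a_n + 2*b_n   [not conserved]
(B) a_n - b_n  ->  (b_n) - (a_n) = -a_n + b_n   [not conserved]
(C) a_n^2 - b_n^2  ->  (b_n)^2 - (a_n)^2 = -a_n^2 + b_n^2   [not conserved]
(D) a_n + b_n  ->  (b_n) + (a_n) = a_n + b_n   [conserved]

Only (D) a_n + b_n returns to itself after one step, so it is the conserved quantity.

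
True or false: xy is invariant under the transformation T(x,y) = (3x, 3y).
False

Substitute T(x,y) = (3x, 3y) into the expression and compare with the original.

Original: xy
After applying T: (3x)(3y) = 9xy

This differs from the original xy (difference: 8xy), so the expression is NOT invariant.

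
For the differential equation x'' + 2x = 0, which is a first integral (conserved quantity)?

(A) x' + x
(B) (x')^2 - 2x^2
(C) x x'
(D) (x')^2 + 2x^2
D

A first integral I satisfies dI/dt = 0 along every solution. Differentiate each option and use the equation of motion:
(A) d/dt[x' + x] = x'' + x' = -2x + x', not identically 0
(B) d/dt[(x')^2 - 2x^2] = 2x'x'' - 4x x' = -8x x', not identically 0
(C) d/dt[x x'] = (x')^2 + x x'' = (x')^2 - 2x^2, not identically 0
(D) d/dt[(x')^2 + 2x^2] = 2x'x'' + 4x x' = 2x'(-2x) + 4x x' = 0

Only (D) has zero time-derivative. So the energy-like quantity (x')^2 + 2x^2 is the first integral.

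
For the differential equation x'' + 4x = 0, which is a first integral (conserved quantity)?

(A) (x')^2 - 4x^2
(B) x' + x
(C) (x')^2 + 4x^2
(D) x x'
C

A first integral I satisfies dI/dt = 0 along every solution. Differentiate each option and use the equation of motion:
(A) d/dt[(x')^2 - 4x^2] = 2x'x'' - 8x x' = -16x x', not identically 0
(B) d/dt[x' + x] = x'' + x' = -4x + x', not identically 0
(C) d/dt[(x')^2 + 4x^2] = 2x'x'' + 8x x' = 2x'(-4x) + 8x x' = 0
(D) d/dt[x x'] = (x')^2 + x x'' = (x')^2 - 4x^2, not identically 0

Only (C) has zero time-derivative. So the energy-like quantity (x')^2 + 4x^2 is the first integral.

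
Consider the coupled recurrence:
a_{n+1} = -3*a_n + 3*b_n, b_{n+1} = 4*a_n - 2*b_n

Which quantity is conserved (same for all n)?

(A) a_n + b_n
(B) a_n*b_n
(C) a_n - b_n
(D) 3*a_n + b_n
A

Replace a_n by a_{n+1} = -3*a_n + 3*b_n and b_n by b_{n+1} = 4*a_n - 2*b_n in each option and simplify:
(A) a_n + b_n  ->  (-3*a_n + 3*b_n) + (4*a_n - 2*b_n) = a_n + b_n   [conserved]
(B) a_n*b_n  ->  (-3*a_n + 3*b_n)*(4*a_n - 2*b_n) = -12*a_n^2 + 18*a_n*b_n - 6*b_n^2   [not conserved]
(C) a_n - b_n  ->  (-3*a_n + 3*b_n) - (4*a_n - 2*b_n) = -7*a_n + 5*b_n   [not conserved]
(D) 3*a_n + b_n  ->  3*(-3*a_n + 3*b_n) + (4*a_n - 2*b_n) = -5*a_n + 7*b_n   [not conserved]

Only (A) a_n + b_n returns to itself after one step, so it is the conserved quantity.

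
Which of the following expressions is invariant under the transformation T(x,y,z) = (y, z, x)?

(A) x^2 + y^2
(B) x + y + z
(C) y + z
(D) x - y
B

Apply T(x,y,z) = (y, z, x) to each option, i.e. replace (x, y, z) by the transformed coordinates.
Substitute the transformed coordinates into each option and compare with the original:
(A) x^2 + y^2  ->  (y)^2 + (z)^2 = y^2 + z^2   [differs from x^2 + y^2: not invariant]
(B) x + y + z  ->  (y) + (z) + (x) = x + y + z   [equals x + y + z: invariant]
(C) y + z  ->  (z) + (x) = x + z   [differs from y + z: not invariant]
(D) x - y  ->  (y) - (z) = y - z   [differs from x - y: not invariant]

Only option (B), x + y + z, is unchanged by the transformation.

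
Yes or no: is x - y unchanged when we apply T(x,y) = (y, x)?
No

Substitute T(x,y) = (y, x) into the expression and compare with the original.

Original: x - y
After applying T: (y) - (x) = -x + y

This differs from the original x - y (difference: -2x + 2y), so the expression is NOT invariant.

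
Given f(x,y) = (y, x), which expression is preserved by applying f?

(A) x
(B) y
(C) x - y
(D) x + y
D

For f(x,y) = (y, x):
After applying f: x' = y, y' = x. So x' + y' = y + x = x + y.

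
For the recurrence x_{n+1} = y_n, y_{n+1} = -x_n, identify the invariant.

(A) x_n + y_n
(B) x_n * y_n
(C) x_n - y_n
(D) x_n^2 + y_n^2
D

For the recurrence x_{n+1} = y_n, y_{n+1} = -x_n:

x_{n+1}^2 + y_{n+1}^2 = y_n^2 + (-x_n)^2 = x_n^2 + y_n^2
The sum of squares is conserved (like energy in a harmonic oscillator).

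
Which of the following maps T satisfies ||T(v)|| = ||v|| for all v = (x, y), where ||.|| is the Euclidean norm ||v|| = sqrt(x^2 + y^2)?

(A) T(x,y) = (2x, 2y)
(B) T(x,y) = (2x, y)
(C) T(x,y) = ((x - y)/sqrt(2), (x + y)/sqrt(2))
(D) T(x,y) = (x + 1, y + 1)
C

A transformation preserves a norm if ||T(v)|| = ||v|| for every v; a single vector where the norm changes rules an option out.

(A) T(x,y) = (2x, 2y): v = (1, 0) has norm sqrt((1)^2 + (0)^2) = 1, but T(v) = (2, 0) has norm 2 -- not preserved.
(B) T(x,y) = (2x, y): v = (1, 0) has norm sqrt((1)^2 + (0)^2) = 1, but T(v) = (2, 0) has norm 2 -- not preserved.
(C) T(x,y) = ((x - y)/sqrt(2), (x + y)/sqrt(2)): preserves the norm -- it is an orthogonal map (a rotation/reflection), and (sqrt(2)(x - y)/2)^2 + (sqrt(2)(x + y)/2)^2 simplifies to x^2 + y^2.
(D) T(x,y) = (x + 1, y + 1): v = (1, 0) has norm sqrt((1)^2 + (0)^2) = 1, but T(v) = (2, 1) has norm sqrt(5) -- not preserved.

Therefore the answer is (C).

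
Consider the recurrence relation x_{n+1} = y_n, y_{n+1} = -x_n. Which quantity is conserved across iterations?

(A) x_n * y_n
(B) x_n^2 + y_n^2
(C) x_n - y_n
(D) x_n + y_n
B

For the recurrence x_{n+1} = y_n, y_{n+1} = -x_n:

x_{n+1}^2 + y_{n+1}^2 = y_n^2 + (-x_n)^2 = x_n^2 + y_n^2
The sum of squares is conserved (like energy in a harmonic oscillator).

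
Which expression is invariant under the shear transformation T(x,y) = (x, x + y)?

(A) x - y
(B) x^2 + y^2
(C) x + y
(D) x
D

Under the shear T(x,y) = (x, x + y):
Substitute the transformed coordinates into each option and compare with the original:
(A) x - y  ->  (x) - (x + y) = -y   [differs from x - y: not invariant]
(B) x^2 + y^2  ->  (x)^2 + (x + y)^2 = 2x^2 + 2xy + y^2   [differs from x^2 + y^2: not invariant]
(C) x + y  ->  (x) + (x + y) = 2x + y   [differs from x + y: not invariant]
(D) x  ->  (x) = x   [equals x: invariant]

Only option (D), x, is unchanged by the transformation.
A vertical shear moves points parallel to the y-axis, so the x-coordinate (and any function of x alone) is unchanged.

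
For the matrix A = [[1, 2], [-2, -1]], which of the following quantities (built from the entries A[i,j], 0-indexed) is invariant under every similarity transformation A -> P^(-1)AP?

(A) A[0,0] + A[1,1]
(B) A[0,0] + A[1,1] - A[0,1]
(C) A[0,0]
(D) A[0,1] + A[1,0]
A

A[0,0] + A[1,1] is the trace of A. By the cyclic property of the trace, tr(P^(-1)AP) = tr(APP^(-1)) = tr(A), so it is the same for every matrix similar to A.

The other combinations are not similarity invariants. For example, take P = [[1, 1], [1, 2]] (det P = 1), so P^(-1) = [[2, -1], [-1, 1]] and
B = P^(-1)AP = [[9, 14], [-6, -9]].
Evaluating each option on A and on B:
(A) A[0,0] + A[1,1]: 0 for A, 0 for B -> unchanged
(B) A[0,0] + A[1,1] - A[0,1]: -2 for A, -14 for B -> changes
(C) A[0,0]: 1 for A, 9 for B -> changes
(D) A[0,1] + A[1,0]: 0 for A, 8 for B -> changes

Only (A) A[0,0] + A[1,1] = 0 survives (and it does so for every P, not just this one), so it is the invariant.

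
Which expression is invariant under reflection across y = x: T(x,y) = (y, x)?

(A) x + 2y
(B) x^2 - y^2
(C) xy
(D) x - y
C

The map is reflection across y = x: T(x,y) = (y, x).
Substitute the transformed coordinates into each option and compare with the original:
(A) x + 2y  ->  (y) + 2(x) = 2x + y   [differs from x + 2y: not invariant]
(B) x^2 - y^2  ->  (y)^2 - (x)^2 = -x^2 + y^2   [differs from x^2 - y^2: not invariant]
(C) xy  ->  (y)(x) = xy   [equals xy: invariant]
(D) x - y  ->  (y) - (x) = -x + y   [differs from x - y: not invariant]

Only option (C), xy, is unchanged by the transformation.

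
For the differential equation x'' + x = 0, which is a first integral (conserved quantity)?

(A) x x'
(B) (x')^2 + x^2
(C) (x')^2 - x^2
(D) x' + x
B

A first integral I satisfies dI/dt = 0 along every solution. Differentiate each option and use the equation of motion:
(A) d/dt[x x'] = (x')^2 + x x'' = (x')^2 - x^2, not identically 0
(B) d/dt[(x')^2 + x^2] = 2x'x'' + 2x x' = 2x'(-x) + 2x x' = 0
(C) d/dt[(x')^2 - x^2] = 2x'x'' - 2x x' = -4x x', not identically 0
(D) d/dt[x' + x] = x'' + x' = -x + x', not identically 0

Only (B) has zero time-derivative. So the energy-like quantity (x')^2 + x^2 is the first integral.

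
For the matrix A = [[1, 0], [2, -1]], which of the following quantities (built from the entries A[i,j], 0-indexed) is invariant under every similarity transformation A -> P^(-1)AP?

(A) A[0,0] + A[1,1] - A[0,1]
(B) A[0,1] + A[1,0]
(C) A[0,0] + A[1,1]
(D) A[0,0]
C

A[0,0] + A[1,1] is the trace of A. By the cyclic property of the trace, tr(P^(-1)AP) = tr(APP^(-1)) = tr(A), so it is the same for every matrix similar to A.

The other combinations are not similarity invariants. For example, take P = [[1, 2], [0, 1]] (det P = 1), so P^(-1) = [[1, -2], [0, 1]] and
B = P^(-1)AP = [[-3, -4], [2, 3]].
Evaluating each option on A and on B:
(A) A[0,0] + A[1,1] - A[0,1]: 0 for A, 4 for B -> changes
(B) A[0,1] + A[1,0]: 2 for A, -2 for B -> changes
(C) A[0,0] + A[1,1]: 0 for A, 0 for B -> unchanged
(D) A[0,0]: 1 for A, -3 for B -> changes

Only (C) A[0,0] + A[1,1] = 0 survives (and it does so for every P, not just this one), so it is the invariant.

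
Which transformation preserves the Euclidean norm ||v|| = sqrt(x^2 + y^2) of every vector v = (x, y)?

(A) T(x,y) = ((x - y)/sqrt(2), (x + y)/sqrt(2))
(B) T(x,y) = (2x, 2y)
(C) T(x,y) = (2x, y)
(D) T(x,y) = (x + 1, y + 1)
A

A transformation preserves a norm if ||T(v)|| = ||v|| for every v; a single vector where the norm changes rules an option out.

(A) T(x,y) = ((x - y)/sqrt(2), (x + y)/sqrt(2)): preserves the norm -- it is an orthogonal map (a rotation/reflection), and (sqrt(2)(x - y)/2)^2 + (sqrt(2)(x + y)/2)^2 simplifies to x^2 + y^2.
(B) T(x,y) = (2x, 2y): v = (1, 0) has norm sqrt((1)^2 + (0)^2) = 1, but T(v) = (2, 0) has norm 2 -- not preserved.
(C) T(x,y) = (2x, y): v = (1, 0) has norm sqrt((1)^2 + (0)^2) = 1, but T(v) = (2, 0) has norm 2 -- not preserved.
(D) T(x,y) = (x + 1, y + 1): v = (1, 0) has norm sqrt((1)^2 + (0)^2) = 1, but T(v) = (2, 1) has norm sqrt(5) -- not preserved.

Therefore the answer is (A).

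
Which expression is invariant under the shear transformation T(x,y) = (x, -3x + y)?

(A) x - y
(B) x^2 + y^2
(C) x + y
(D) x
D

Under the shear T(x,y) = (x, -3x + y):
Substitute the transformed coordinates into each option and compare with the original:
(A) x - y  ->  (x) - (-3x + y) = 4x - y   [differs from x - y: not invariant]
(B) x^2 + y^2  ->  (x)^2 + (-3x + y)^2 = 10x^2 - 6xy + y^2   [differs from x^2 + y^2: not invariant]
(C) x + y  ->  (x) + (-3x + y) = -2x + y   [differs from x + y: not invariant]
(D) x  ->  (x) = x   [equals x: invariant]

Only option (D), x, is unchanged by the transformation.
A vertical shear moves points parallel to the y-axis, so the x-coordinate (and any function of x alone) is unchanged.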